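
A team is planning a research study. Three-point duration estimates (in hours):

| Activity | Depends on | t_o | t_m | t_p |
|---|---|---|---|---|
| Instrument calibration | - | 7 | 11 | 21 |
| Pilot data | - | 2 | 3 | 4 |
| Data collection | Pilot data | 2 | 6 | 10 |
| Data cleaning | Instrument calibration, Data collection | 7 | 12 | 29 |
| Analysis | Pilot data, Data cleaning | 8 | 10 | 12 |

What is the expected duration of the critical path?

36 hours

te_Instrument calibration = (7 + 4·11 + 21)/6 = 72/6 = 12
te_Pilot data = (2 + 4·3 + 4)/6 = 18/6 = 3
te_Data collection = (2 + 4·6 + 10)/6 = 36/6 = 6
te_Data cleaning = (7 + 4·12 + 29)/6 = 84/6 = 14
te_Analysis = (8 + 4·10 + 12)/6 = 60/6 = 10

Forward pass:
ES_Instrument calibration = 0; EF_Instrument calibration = 12
ES_Pilot data = 0; EF_Pilot data = 3
ES_Data collection = 3; EF_Data collection = 3+6 = 9
ES_Data cleaning = max(EF_Instrument calibration=12, EF_Data collection=9) = 12; EF_Data cleaning = 12+14 = 26
ES_Analysis = max(EF_Pilot data=3, EF_Data cleaning=26) = 26; EF_Analysis = 26+10 = 36
Expected project duration μ = 36 hours. Critical path: Instrument calibration → Data cleaning → Analysis.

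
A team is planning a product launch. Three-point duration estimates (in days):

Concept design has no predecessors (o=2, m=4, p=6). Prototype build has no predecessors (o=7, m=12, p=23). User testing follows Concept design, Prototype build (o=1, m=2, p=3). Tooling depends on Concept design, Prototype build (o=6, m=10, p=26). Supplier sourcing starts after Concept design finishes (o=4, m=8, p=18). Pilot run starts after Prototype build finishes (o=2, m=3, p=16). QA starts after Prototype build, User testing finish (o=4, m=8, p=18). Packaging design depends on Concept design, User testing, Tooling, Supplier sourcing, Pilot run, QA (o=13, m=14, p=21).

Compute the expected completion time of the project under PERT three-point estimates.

40 days

te_Concept design = (2 + 4·4 + 6)/6 = 24/6 = 4
te_Prototype build = (7 + 4·12 + 23)/6 = 78/6 = 13
te_User testing = (1 + 4·2 + 3)/6 = 12/6 = 2
te_Tooling = (6 + 4·10 + 26)/6 = 72/6 = 12
te_Supplier sourcing = (4 + 4·8 + 18)/6 = 54/6 = 9
te_Pilot run = (2 + 4·3 + 16)/6 = 30/6 = 5
te_QA = (4 + 4·8 + 18)/6 = 54/6 = 9
te_Packaging design = (13 + 4·14 + 21)/6 = 90/6 = 15

Forward pass:
ES_Concept design = 0; EF_Concept design = 4
ES_Prototype build = 0; EF_Prototype build = 13
ES_User testing = max(EF_Concept design=4, EF_Prototype build=13) = 13; EF_User testing = 13+2 = 15
ES_Tooling = max(EF_Concept design=4, EF_Prototype build=13) = 13; EF_Tooling = 13+12 = 25
ES_Supplier sourcing = 4; EF_Supplier sourcing = 4+9 = 13
ES_Pilot run = 13; EF_Pilot run = 13+5 = 18
ES_QA = max(EF_Prototype build=13, EF_User testing=15) = 15; EF_QA = 15+9 = 24
ES_Packaging design = max(EF_Concept design=4, EF_User testing=15, EF_Tooling=25, EF_Supplier sourcing=13, EF_Pilot run=18, EF_QA=24) = 25; EF_Packaging design = 25+15 = 40
Expected project duration μ = 40 days. Critical path: Prototype build → Tooling → Packaging design.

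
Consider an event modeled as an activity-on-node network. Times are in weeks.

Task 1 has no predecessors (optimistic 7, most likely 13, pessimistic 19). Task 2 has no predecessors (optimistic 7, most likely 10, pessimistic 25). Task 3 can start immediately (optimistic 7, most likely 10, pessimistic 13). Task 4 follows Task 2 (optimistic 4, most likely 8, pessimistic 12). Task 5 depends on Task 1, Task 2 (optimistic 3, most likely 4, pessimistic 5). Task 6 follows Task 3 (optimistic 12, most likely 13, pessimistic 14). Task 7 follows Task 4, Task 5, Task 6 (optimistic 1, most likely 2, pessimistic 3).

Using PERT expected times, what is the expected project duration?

25 weeks

te_Task 1 = (7 + 4·13 + 19)/6 = 78/6 = 13
te_Task 2 = (7 + 4·10 + 25)/6 = 72/6 = 12
te_Task 3 = (7 + 4·10 + 13)/6 = 60/6 = 10
te_Task 4 = (4 + 4·8 + 12)/6 = 48/6 = 8
te_Task 5 = (3 + 4·4 + 5)/6 = 24/6 = 4
te_Task 6 = (12 + 4·13 + 14)/6 = 78/6 = 13
te_Task 7 = (1 + 4·2 + 3)/6 = 12/6 = 2

Forward pass:
ES_Task 1 = 0; EF_Task 1 = 13
ES_Task 2 = 0; EF_Task 2 = 12
ES_Task 3 = 0; EF_Task 3 = 10
ES_Task 4 = 12; EF_Task 4 = 12+8 = 20
ES_Task 5 = max(EF_Task 1=13, EF_Task 2=12) = 13; EF_Task 5 = 13+4 = 17
ES_Task 6 = 10; EF_Task 6 = 10+13 = 23
ES_Task 7 = max(EF_Task 4=20, EF_Task 5=17, EF_Task 6=23) = 23; EF_Task 7 = 23+2 = 25
Expected project duration μ = 25 weeks. Critical path: Task 3 → Task 6 → Task 7.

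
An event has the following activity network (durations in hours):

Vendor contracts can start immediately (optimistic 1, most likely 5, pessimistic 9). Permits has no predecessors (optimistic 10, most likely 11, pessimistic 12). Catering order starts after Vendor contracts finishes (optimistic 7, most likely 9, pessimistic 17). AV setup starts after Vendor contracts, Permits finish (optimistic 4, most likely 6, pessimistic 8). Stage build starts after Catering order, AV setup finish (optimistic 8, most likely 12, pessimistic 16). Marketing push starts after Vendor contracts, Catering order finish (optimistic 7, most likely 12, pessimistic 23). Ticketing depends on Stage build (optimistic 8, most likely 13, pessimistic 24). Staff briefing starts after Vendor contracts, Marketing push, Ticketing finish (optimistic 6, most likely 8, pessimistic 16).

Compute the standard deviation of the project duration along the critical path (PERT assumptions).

te_Vendor contracts = (1 + 4·5 + 9)/6 = 30/6 = 5; σ²_Vendor contracts = ((9−1)/6)² = 1.778
te_Permits = (10 + 4·11 + 12)/6 = 66/6 = 11; σ²_Permits = ((12−10)/6)² = 0.111
te_Catering order = (7 + 4·9 + 17)/6 = 60/6 = 10; σ²_Catering order = ((17−7)/6)² = 2.778
te_AV setup = (4 + 4·6 + 8)/6 = 36/6 = 6; σ²_AV setup = ((8−4)/6)² = 0.444
te_Stage build = (8 + 4·12 + 16)/6 = 72/6 = 12; σ²_Stage build = ((16−8)/6)² = 1.778
te_Marketing push = (7 + 4·12 + 23)/6 = 78/6 = 13; σ²_Marketing push = ((23−7)/6)² = 7.111
te_Ticketing = (8 + 4·13 + 24)/6 = 84/6 = 14; σ²_Ticketing = ((24−8)/6)² = 7.111
te_Staff briefing = (6 + 4·8 + 16)/6 = 54/6 = 9; σ²_Staff briefing = ((16−6)/6)² = 2.778

Forward pass:
ES_Vendor contracts = 0; EF_Vendor contracts = 5
ES_Permits = 0; EF_Permits = 11
ES_Catering order = 5; EF_Catering order = 5+10 = 15
ES_AV setup = max(EF_Vendor contracts=5, EF_Permits=11) = 11; EF_AV setup = 11+6 = 17
ES_Stage build = max(EF_Catering order=15, EF_AV setup=17) = 17; EF_Stage build = 17+12 = 29
ES_Marketing push = max(EF_Vendor contracts=5, EF_Catering order=15) = 15; EF_Marketing push = 15+13 = 28
ES_Ticketing = 29; EF_Ticketing = 29+14 = 43
ES_Staff briefing = max(EF_Vendor contracts=5, EF_Marketing push=28, EF_Ticketing=43) = 43; EF_Staff briefing = 43+9 = 52
Expected project duration μ = 52 hours. Critical path: Permits → AV setup → Stage build → Ticketing → Staff briefing.

Variance along critical path = 0.111 + 0.444 + 1.778 + 7.111 + 2.778 = 12.222
σ = √12.222 = 3.496 hours

3.50 hours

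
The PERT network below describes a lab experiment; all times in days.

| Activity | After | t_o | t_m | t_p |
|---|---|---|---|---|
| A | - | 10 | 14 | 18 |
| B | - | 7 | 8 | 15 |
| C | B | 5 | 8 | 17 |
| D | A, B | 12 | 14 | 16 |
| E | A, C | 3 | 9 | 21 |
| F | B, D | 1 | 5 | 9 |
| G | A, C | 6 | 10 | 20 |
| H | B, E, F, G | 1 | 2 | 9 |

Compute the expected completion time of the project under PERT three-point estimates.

36 days

te_A = (10 + 4·14 + 18)/6 = 84/6 = 14
te_B = (7 + 4·8 + 15)/6 = 54/6 = 9
te_C = (5 + 4·8 + 17)/6 = 54/6 = 9
te_D = (12 + 4·14 + 16)/6 = 84/6 = 14
te_E = (3 + 4·9 + 21)/6 = 60/6 = 10
te_F = (1 + 4·5 + 9)/6 = 30/6 = 5
te_G = (6 + 4·10 + 20)/6 = 66/6 = 11
te_H = (1 + 4·2 + 9)/6 = 18/6 = 3

Forward pass:
ES_A = 0; EF_A = 14
ES_B = 0; EF_B = 9
ES_C = 9; EF_C = 9+9 = 18
ES_D = max(EF_A=14, EF_B=9) = 14; EF_D = 14+14 = 28
ES_E = max(EF_A=14, EF_C=18) = 18; EF_E = 18+10 = 28
ES_F = max(EF_B=9, EF_D=28) = 28; EF_F = 28+5 = 33
ES_G = max(EF_A=14, EF_C=18) = 18; EF_G = 18+11 = 29
ES_H = max(EF_B=9, EF_E=28, EF_F=33, EF_G=29) = 33; EF_H = 33+3 = 36
Expected project duration μ = 36 days. Critical path: A → D → F → H.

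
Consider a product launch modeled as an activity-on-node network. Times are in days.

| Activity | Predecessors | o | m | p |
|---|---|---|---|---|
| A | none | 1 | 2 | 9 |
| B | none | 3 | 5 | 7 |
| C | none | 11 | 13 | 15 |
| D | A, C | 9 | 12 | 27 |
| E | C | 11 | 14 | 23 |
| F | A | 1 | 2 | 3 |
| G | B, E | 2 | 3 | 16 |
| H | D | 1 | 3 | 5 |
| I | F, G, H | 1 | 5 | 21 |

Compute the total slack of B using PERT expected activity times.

23 days

te_A = (1 + 4·2 + 9)/6 = 18/6 = 3
te_B = (3 + 4·5 + 7)/6 = 30/6 = 5
te_C = (11 + 4·13 + 15)/6 = 78/6 = 13
te_D = (9 + 4·12 + 27)/6 = 84/6 = 14
te_E = (11 + 4·14 + 23)/6 = 90/6 = 15
te_F = (1 + 4·2 + 3)/6 = 12/6 = 2
te_G = (2 + 4·3 + 16)/6 = 30/6 = 5
te_H = (1 + 4·3 + 5)/6 = 18/6 = 3
te_I = (1 + 4·5 + 21)/6 = 42/6 = 7

Forward pass:
ES_A = 0; EF_A = 3
ES_B = 0; EF_B = 5
ES_C = 0; EF_C = 13
ES_D = max(EF_A=3, EF_C=13) = 13; EF_D = 13+14 = 27
ES_E = 13; EF_E = 13+15 = 28
ES_F = 3; EF_F = 3+2 = 5
ES_G = max(EF_B=5, EF_E=28) = 28; EF_G = 28+5 = 33
ES_H = 27; EF_H = 27+3 = 30
ES_I = max(EF_F=5, EF_G=33, EF_H=30) = 33; EF_I = 33+7 = 40
Expected project duration μ = 40 days. Critical path: C → E → G → I.

Backward pass:
LF_I = 40; LS_I = 40−7 = 33
LF_H = LS_I = 33; LS_H = 33−3 = 30
LF_G = LS_I = 33; LS_G = 33−5 = 28
LF_F = LS_I = 33; LS_F = 33−2 = 31
LF_E = LS_G = 28; LS_E = 28−15 = 13
LF_D = LS_H = 30; LS_D = 30−14 = 16
LF_C = min(LS_D=16, LS_E=13) = 13; LS_C = 13−13 = 0
LF_B = LS_G = 28; LS_B = 28−5 = 23
LF_A = min(LS_D=16, LS_F=31) = 16; LS_A = 16−3 = 13
Slack_B = LS_B − ES_B = 23 − 0 = 23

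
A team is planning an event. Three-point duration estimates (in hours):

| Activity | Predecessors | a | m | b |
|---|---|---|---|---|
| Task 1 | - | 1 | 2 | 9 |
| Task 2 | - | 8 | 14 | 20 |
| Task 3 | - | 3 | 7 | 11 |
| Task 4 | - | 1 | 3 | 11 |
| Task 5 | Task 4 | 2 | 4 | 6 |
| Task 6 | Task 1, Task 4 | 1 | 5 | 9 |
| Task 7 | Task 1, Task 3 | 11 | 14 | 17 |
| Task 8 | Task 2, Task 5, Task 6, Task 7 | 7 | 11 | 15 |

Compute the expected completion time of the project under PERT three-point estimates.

te_Task 1 = (1 + 4·2 + 9)/6 = 18/6 = 3
te_Task 2 = (8 + 4·14 + 20)/6 = 84/6 = 14
te_Task 3 = (3 + 4·7 + 11)/6 = 42/6 = 7
te_Task 4 = (1 + 4·3 + 11)/6 = 24/6 = 4
te_Task 5 = (2 + 4·4 + 6)/6 = 24/6 = 4
te_Task 6 = (1 + 4·5 + 9)/6 = 30/6 = 5
te_Task 7 = (11 + 4·14 + 17)/6 = 84/6 = 14
te_Task 8 = (7 + 4·11 + 15)/6 = 66/6 = 11

Forward pass:
ES_Task 1 = 0; EF_Task 1 = 3
ES_Task 2 = 0; EF_Task 2 = 14
ES_Task 3 = 0; EF_Task 3 = 7
ES_Task 4 = 0; EF_Task 4 = 4
ES_Task 5 = 4; EF_Task 5 = 4+4 = 8
ES_Task 6 = max(EF_Task 1=3, EF_Task 4=4) = 4; EF_Task 6 = 4+5 = 9
ES_Task 7 = max(EF_Task 1=3, EF_Task 3=7) = 7; EF_Task 7 = 7+14 = 21
ES_Task 8 = max(EF_Task 2=14, EF_Task 5=8, EF_Task 6=9, EF_Task 7=21) = 21; EF_Task 8 = 21+11 = 32
Expected project duration μ = 32 hours. Critical path: Task 3 → Task 7 → Task 8.

32 hours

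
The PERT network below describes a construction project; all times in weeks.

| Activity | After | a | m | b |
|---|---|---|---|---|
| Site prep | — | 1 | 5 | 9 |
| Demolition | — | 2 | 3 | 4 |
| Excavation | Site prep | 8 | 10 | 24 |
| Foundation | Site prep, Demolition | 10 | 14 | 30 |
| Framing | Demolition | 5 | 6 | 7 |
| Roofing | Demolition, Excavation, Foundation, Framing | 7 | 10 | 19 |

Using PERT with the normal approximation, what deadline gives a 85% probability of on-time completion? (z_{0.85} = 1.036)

36.3 weeks

te_Site prep = (1 + 4·5 + 9)/6 = 30/6 = 5; σ²_Site prep = ((9−1)/6)² = 1.778
te_Demolition = (2 + 4·3 + 4)/6 = 18/6 = 3; σ²_Demolition = ((4−2)/6)² = 0.111
te_Excavation = (8 + 4·10 + 24)/6 = 72/6 = 12; σ²_Excavation = ((24−8)/6)² = 7.111
te_Foundation = (10 + 4·14 + 30)/6 = 96/6 = 16; σ²_Foundation = ((30−10)/6)² = 11.111
te_Framing = (5 + 4·6 + 7)/6 = 36/6 = 6; σ²_Framing = ((7−5)/6)² = 0.111
te_Roofing = (7 + 4·10 + 19)/6 = 66/6 = 11; σ²_Roofing = ((19−7)/6)² = 4.000

Forward pass:
ES_Site prep = 0; EF_Site prep = 5
ES_Demolition = 0; EF_Demolition = 3
ES_Excavation = 5; EF_Excavation = 5+12 = 17
ES_Foundation = max(EF_Site prep=5, EF_Demolition=3) = 5; EF_Foundation = 5+16 = 21
ES_Framing = 3; EF_Framing = 3+6 = 9
ES_Roofing = max(EF_Demolition=3, EF_Excavation=17, EF_Foundation=21, EF_Framing=9) = 21; EF_Roofing = 21+11 = 32
Expected project duration μ = 32 weeks. Critical path: Site prep → Foundation → Roofing.

Variance along critical path = 1.778 + 11.111 + 4.000 = 16.889; σ = 4.110 weeks.
D = μ + z·σ = 32 + 1.036·4.110 = 36.3 weeks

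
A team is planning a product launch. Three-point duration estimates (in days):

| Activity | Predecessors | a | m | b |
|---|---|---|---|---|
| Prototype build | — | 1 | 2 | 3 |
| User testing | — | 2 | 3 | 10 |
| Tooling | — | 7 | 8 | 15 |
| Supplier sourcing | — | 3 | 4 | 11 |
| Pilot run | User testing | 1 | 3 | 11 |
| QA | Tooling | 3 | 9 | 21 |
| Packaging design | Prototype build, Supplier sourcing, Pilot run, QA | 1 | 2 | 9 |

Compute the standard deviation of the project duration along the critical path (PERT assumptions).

3.54 days

te_Prototype build = (1 + 4·2 + 3)/6 = 12/6 = 2; σ²_Prototype build = ((3−1)/6)² = 0.111
te_User testing = (2 + 4·3 + 10)/6 = 24/6 = 4; σ²_User testing = ((10−2)/6)² = 1.778
te_Tooling = (7 + 4·8 + 15)/6 = 54/6 = 9; σ²_Tooling = ((15−7)/6)² = 1.778
te_Supplier sourcing = (3 + 4·4 + 11)/6 = 30/6 = 5; σ²_Supplier sourcing = ((11−3)/6)² = 1.778
te_Pilot run = (1 + 4·3 + 11)/6 = 24/6 = 4; σ²_Pilot run = ((11−1)/6)² = 2.778
te_QA = (3 + 4·9 + 21)/6 = 60/6 = 10; σ²_QA = ((21−3)/6)² = 9.000
te_Packaging design = (1 + 4·2 + 9)/6 = 18/6 = 3; σ²_Packaging design = ((9−1)/6)² = 1.778

Forward pass:
ES_Prototype build = 0; EF_Prototype build = 2
ES_User testing = 0; EF_User testing = 4
ES_Tooling = 0; EF_Tooling = 9
ES_Supplier sourcing = 0; EF_Supplier sourcing = 5
ES_Pilot run = 4; EF_Pilot run = 4+4 = 8
ES_QA = 9; EF_QA = 9+10 = 19
ES_Packaging design = max(EF_Prototype build=2, EF_Supplier sourcing=5, EF_Pilot run=8, EF_QA=19) = 19; EF_Packaging design = 19+3 = 22
Expected project duration μ = 22 days. Critical path: Tooling → QA → Packaging design.

Variance along critical path = 1.778 + 9.000 + 1.778 = 12.556
σ = √12.556 = 3.543 days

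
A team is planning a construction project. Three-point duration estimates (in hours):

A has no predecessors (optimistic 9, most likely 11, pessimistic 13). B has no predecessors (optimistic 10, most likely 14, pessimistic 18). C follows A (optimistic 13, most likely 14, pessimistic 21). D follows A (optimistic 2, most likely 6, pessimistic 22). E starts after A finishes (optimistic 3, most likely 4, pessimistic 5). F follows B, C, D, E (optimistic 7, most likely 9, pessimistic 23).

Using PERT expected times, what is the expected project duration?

37 hours

te_A = (9 + 4·11 + 13)/6 = 66/6 = 11
te_B = (10 + 4·14 + 18)/6 = 84/6 = 14
te_C = (13 + 4·14 + 21)/6 = 90/6 = 15
te_D = (2 + 4·6 + 22)/6 = 48/6 = 8
te_E = (3 + 4·4 + 5)/6 = 24/6 = 4
te_F = (7 + 4·9 + 23)/6 = 66/6 = 11

Forward pass:
ES_A = 0; EF_A = 11
ES_B = 0; EF_B = 14
ES_C = 11; EF_C = 11+15 = 26
ES_D = 11; EF_D = 11+8 = 19
ES_E = 11; EF_E = 11+4 = 15
ES_F = max(EF_B=14, EF_C=26, EF_D=19, EF_E=15) = 26; EF_F = 26+11 = 37
Expected project duration μ = 37 hours. Critical path: A → C → F.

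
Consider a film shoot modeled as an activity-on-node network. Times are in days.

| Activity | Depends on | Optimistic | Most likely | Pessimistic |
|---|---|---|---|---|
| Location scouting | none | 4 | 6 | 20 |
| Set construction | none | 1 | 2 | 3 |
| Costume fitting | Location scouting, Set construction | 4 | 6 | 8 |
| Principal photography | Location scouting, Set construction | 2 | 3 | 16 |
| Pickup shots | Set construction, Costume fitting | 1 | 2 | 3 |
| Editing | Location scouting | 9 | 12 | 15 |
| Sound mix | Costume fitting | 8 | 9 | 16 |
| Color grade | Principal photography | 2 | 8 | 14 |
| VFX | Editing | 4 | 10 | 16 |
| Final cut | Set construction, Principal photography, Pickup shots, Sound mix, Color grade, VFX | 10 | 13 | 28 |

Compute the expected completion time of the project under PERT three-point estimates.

te_Location scouting = (4 + 4·6 + 20)/6 = 48/6 = 8
te_Set construction = (1 + 4·2 + 3)/6 = 12/6 = 2
te_Costume fitting = (4 + 4·6 + 8)/6 = 36/6 = 6
te_Principal photography = (2 + 4·3 + 16)/6 = 30/6 = 5
te_Pickup shots = (1 + 4·2 + 3)/6 = 12/6 = 2
te_Editing = (9 + 4·12 + 15)/6 = 72/6 = 12
te_Sound mix = (8 + 4·9 + 16)/6 = 60/6 = 10
te_Color grade = (2 + 4·8 + 14)/6 = 48/6 = 8
te_VFX = (4 + 4·10 + 16)/6 = 60/6 = 10
te_Final cut = (10 + 4·13 + 28)/6 = 90/6 = 15

Forward pass:
ES_Location scouting = 0; EF_Location scouting = 8
ES_Set construction = 0; EF_Set construction = 2
ES_Costume fitting = max(EF_Location scouting=8, EF_Set construction=2) = 8; EF_Costume fitting = 8+6 = 14
ES_Principal photography = max(EF_Location scouting=8, EF_Set construction=2) = 8; EF_Principal photography = 8+5 = 13
ES_Pickup shots = max(EF_Set construction=2, EF_Costume fitting=14) = 14; EF_Pickup shots = 14+2 = 16
ES_Editing = 8; EF_Editing = 8+12 = 20
ES_Sound mix = 14; EF_Sound mix = 14+10 = 24
ES_Color grade = 13; EF_Color grade = 13+8 = 21
ES_VFX = 20; EF_VFX = 20+10 = 30
ES_Final cut = max(EF_Set construction=2, EF_Principal photography=13, EF_Pickup shots=16, EF_Sound mix=24, EF_Color grade=21, EF_VFX=30) = 30; EF_Final cut = 30+15 = 45
Expected project duration μ = 45 days. Critical path: Location scouting → Editing → VFX → Final cut.

45 days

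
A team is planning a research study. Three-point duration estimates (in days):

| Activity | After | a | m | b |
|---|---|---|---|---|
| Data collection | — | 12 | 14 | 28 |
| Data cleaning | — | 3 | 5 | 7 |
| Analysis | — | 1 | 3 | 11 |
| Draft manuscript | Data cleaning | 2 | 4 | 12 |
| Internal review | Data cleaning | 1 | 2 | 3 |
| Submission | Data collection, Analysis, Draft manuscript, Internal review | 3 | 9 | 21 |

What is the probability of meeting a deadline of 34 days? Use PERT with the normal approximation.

0.977

te_Data collection = (12 + 4·14 + 28)/6 = 96/6 = 16; σ²_Data collection = ((28−12)/6)² = 7.111
te_Data cleaning = (3 + 4·5 + 7)/6 = 30/6 = 5; σ²_Data cleaning = ((7−3)/6)² = 0.444
te_Analysis = (1 + 4·3 + 11)/6 = 24/6 = 4; σ²_Analysis = ((11−1)/6)² = 2.778
te_Draft manuscript = (2 + 4·4 + 12)/6 = 30/6 = 5; σ²_Draft manuscript = ((12−2)/6)² = 2.778
te_Internal review = (1 + 4·2 + 3)/6 = 12/6 = 2; σ²_Internal review = ((3−1)/6)² = 0.111
te_Submission = (3 + 4·9 + 21)/6 = 60/6 = 10; σ²_Submission = ((21−3)/6)² = 9.000

Forward pass:
ES_Data collection = 0; EF_Data collection = 16
ES_Data cleaning = 0; EF_Data cleaning = 5
ES_Analysis = 0; EF_Analysis = 4
ES_Draft manuscript = 5; EF_Draft manuscript = 5+5 = 10
ES_Internal review = 5; EF_Internal review = 5+2 = 7
ES_Submission = max(EF_Data collection=16, EF_Analysis=4, EF_Draft manuscript=10, EF_Internal review=7) = 16; EF_Submission = 16+10 = 26
Expected project duration μ = 26 days. Critical path: Data collection → Submission.

Variance along critical path = 7.111 + 9.000 = 16.111; σ = √16.111 = 4.014 days.
Z = (34 − 26) / 4.014 = 1.993
P(T ≤ 34) = Φ(1.993) ≈ 0.977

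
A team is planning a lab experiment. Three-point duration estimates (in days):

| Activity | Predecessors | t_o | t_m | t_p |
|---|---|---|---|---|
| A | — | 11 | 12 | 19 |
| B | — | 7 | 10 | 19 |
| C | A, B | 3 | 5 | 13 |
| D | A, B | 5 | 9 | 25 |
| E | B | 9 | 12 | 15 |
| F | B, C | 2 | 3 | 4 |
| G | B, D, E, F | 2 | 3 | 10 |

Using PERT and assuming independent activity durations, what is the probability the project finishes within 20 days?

0.018

te_A = (11 + 4·12 + 19)/6 = 78/6 = 13; σ²_A = ((19−11)/6)² = 1.778
te_B = (7 + 4·10 + 19)/6 = 66/6 = 11; σ²_B = ((19−7)/6)² = 4.000
te_C = (3 + 4·5 + 13)/6 = 36/6 = 6; σ²_C = ((13−3)/6)² = 2.778
te_D = (5 + 4·9 + 25)/6 = 66/6 = 11; σ²_D = ((25−5)/6)² = 11.111
te_E = (9 + 4·12 + 15)/6 = 72/6 = 12; σ²_E = ((15−9)/6)² = 1.000
te_F = (2 + 4·3 + 4)/6 = 18/6 = 3; σ²_F = ((4−2)/6)² = 0.111
te_G = (2 + 4·3 + 10)/6 = 24/6 = 4; σ²_G = ((10−2)/6)² = 1.778

Forward pass:
ES_A = 0; EF_A = 13
ES_B = 0; EF_B = 11
ES_C = max(EF_A=13, EF_B=11) = 13; EF_C = 13+6 = 19
ES_D = max(EF_A=13, EF_B=11) = 13; EF_D = 13+11 = 24
ES_E = 11; EF_E = 11+12 = 23
ES_F = max(EF_B=11, EF_C=19) = 19; EF_F = 19+3 = 22
ES_G = max(EF_B=11, EF_D=24, EF_E=23, EF_F=22) = 24; EF_G = 24+4 = 28
Expected project duration μ = 28 days. Critical path: A → D → G.

Variance along critical path = 1.778 + 11.111 + 1.778 = 14.667; σ = √14.667 = 3.830 days.
Z = (20 − 28) / 3.830 = -2.089
P(T ≤ 20) = Φ(-2.089) ≈ 0.018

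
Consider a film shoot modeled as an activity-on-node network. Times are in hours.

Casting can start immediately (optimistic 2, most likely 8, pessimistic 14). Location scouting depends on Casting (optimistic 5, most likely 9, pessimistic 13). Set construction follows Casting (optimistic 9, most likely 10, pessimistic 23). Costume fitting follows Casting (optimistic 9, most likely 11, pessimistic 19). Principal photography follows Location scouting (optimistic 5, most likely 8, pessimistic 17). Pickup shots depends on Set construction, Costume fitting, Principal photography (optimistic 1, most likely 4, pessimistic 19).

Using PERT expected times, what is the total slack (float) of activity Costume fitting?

6 hours

te_Casting = (2 + 4·8 + 14)/6 = 48/6 = 8
te_Location scouting = (5 + 4·9 + 13)/6 = 54/6 = 9
te_Set construction = (9 + 4·10 + 23)/6 = 72/6 = 12
te_Costume fitting = (9 + 4·11 + 19)/6 = 72/6 = 12
te_Principal photography = (5 + 4·8 + 17)/6 = 54/6 = 9
te_Pickup shots = (1 + 4·4 + 19)/6 = 36/6 = 6

Forward pass:
ES_Casting = 0; EF_Casting = 8
ES_Location scouting = 8; EF_Location scouting = 8+9 = 17
ES_Set construction = 8; EF_Set construction = 8+12 = 20
ES_Costume fitting = 8; EF_Costume fitting = 8+12 = 20
ES_Principal photography = 17; EF_Principal photography = 17+9 = 26
ES_Pickup shots = max(EF_Set construction=20, EF_Costume fitting=20, EF_Principal photography=26) = 26; EF_Pickup shots = 26+6 = 32
Expected project duration μ = 32 hours. Critical path: Casting → Location scouting → Principal photography → Pickup shots.

Backward pass:
LF_Pickup shots = 32; LS_Pickup shots = 32−6 = 26
LF_Principal photography = LS_Pickup shots = 26; LS_Principal photography = 26−9 = 17
LF_Costume fitting = LS_Pickup shots = 26; LS_Costume fitting = 26−12 = 14
LF_Set construction = LS_Pickup shots = 26; LS_Set construction = 26−12 = 14
LF_Location scouting = LS_Principal photography = 17; LS_Location scouting = 17−9 = 8
LF_Casting = min(LS_Location scouting=8, LS_Set construction=14, LS_Costume fitting=14) = 8; LS_Casting = 8−8 = 0
Slack_Costume fitting = LS_Costume fitting − ES_Costume fitting = 14 − 8 = 6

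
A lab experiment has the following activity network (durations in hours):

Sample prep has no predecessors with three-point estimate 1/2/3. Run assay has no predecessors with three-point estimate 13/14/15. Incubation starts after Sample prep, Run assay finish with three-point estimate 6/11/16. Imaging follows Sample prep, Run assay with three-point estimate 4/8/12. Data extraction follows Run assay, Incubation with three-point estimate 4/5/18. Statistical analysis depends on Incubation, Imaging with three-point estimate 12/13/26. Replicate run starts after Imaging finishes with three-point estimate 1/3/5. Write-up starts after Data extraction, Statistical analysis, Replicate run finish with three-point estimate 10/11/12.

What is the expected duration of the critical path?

te_Sample prep = (1 + 4·2 + 3)/6 = 12/6 = 2
te_Run assay = (13 + 4·14 + 15)/6 = 84/6 = 14
te_Incubation = (6 + 4·11 + 16)/6 = 66/6 = 11
te_Imaging = (4 + 4·8 + 12)/6 = 48/6 = 8
te_Data extraction = (4 + 4·5 + 18)/6 = 42/6 = 7
te_Statistical analysis = (12 + 4·13 + 26)/6 = 90/6 = 15
te_Replicate run = (1 + 4·3 + 5)/6 = 18/6 = 3
te_Write-up = (10 + 4·11 + 12)/6 = 66/6 = 11

Forward pass:
ES_Sample prep = 0; EF_Sample prep = 2
ES_Run assay = 0; EF_Run assay = 14
ES_Incubation = max(EF_Sample prep=2, EF_Run assay=14) = 14; EF_Incubation = 14+11 = 25
ES_Imaging = max(EF_Sample prep=2, EF_Run assay=14) = 14; EF_Imaging = 14+8 = 22
ES_Data extraction = max(EF_Run assay=14, EF_Incubation=25) = 25; EF_Data extraction = 25+7 = 32
ES_Statistical analysis = max(EF_Incubation=25, EF_Imaging=22) = 25; EF_Statistical analysis = 25+15 = 40
ES_Replicate run = 22; EF_Replicate run = 22+3 = 25
ES_Write-up = max(EF_Data extraction=32, EF_Statistical analysis=40, EF_Replicate run=25) = 40; EF_Write-up = 40+11 = 51
Expected project duration μ = 51 hours. Critical path: Run assay → Incubation → Statistical analysis → Write-up.

51 hours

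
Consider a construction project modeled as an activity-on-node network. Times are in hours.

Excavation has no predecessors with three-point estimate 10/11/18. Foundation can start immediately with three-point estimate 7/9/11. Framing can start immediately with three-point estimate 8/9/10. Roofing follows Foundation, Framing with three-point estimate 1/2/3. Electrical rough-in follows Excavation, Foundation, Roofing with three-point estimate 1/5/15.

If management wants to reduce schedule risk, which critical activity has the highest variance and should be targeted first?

te_Excavation = (10 + 4·11 + 18)/6 = 72/6 = 12; σ²_Excavation = ((18−10)/6)² = 1.778
te_Foundation = (7 + 4·9 + 11)/6 = 54/6 = 9; σ²_Foundation = ((11−7)/6)² = 0.444
te_Framing = (8 + 4·9 + 10)/6 = 54/6 = 9; σ²_Framing = ((10−8)/6)² = 0.111
te_Roofing = (1 + 4·2 + 3)/6 = 12/6 = 2; σ²_Roofing = ((3−1)/6)² = 0.111
te_Electrical rough-in = (1 + 4·5 + 15)/6 = 36/6 = 6; σ²_Electrical rough-in = ((15−1)/6)² = 5.444

Forward pass:
ES_Excavation = 0; EF_Excavation = 12
ES_Foundation = 0; EF_Foundation = 9
ES_Framing = 0; EF_Framing = 9
ES_Roofing = max(EF_Foundation=9, EF_Framing=9) = 9; EF_Roofing = 9+2 = 11
ES_Electrical rough-in = max(EF_Excavation=12, EF_Foundation=9, EF_Roofing=11) = 12; EF_Electrical rough-in = 12+6 = 18
Expected project duration μ = 18 hours. Critical path: Excavation → Electrical rough-in.

Variances on critical path: σ²_Excavation=1.778, σ²_Electrical rough-in=5.444.
Largest is σ²_Electrical rough-in = 5.444.

Electrical rough-in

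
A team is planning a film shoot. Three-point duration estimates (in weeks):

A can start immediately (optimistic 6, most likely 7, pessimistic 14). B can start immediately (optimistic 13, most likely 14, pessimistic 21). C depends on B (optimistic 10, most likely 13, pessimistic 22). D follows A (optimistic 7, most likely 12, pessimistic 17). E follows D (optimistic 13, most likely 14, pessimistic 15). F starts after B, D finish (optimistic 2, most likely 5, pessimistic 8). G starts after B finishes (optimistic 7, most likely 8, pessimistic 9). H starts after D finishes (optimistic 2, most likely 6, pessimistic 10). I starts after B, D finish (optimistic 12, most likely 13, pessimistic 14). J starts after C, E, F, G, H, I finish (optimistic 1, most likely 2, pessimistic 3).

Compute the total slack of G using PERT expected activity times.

te_A = (6 + 4·7 + 14)/6 = 48/6 = 8
te_B = (13 + 4·14 + 21)/6 = 90/6 = 15
te_C = (10 + 4·13 + 22)/6 = 84/6 = 14
te_D = (7 + 4·12 + 17)/6 = 72/6 = 12
te_E = (13 + 4·14 + 15)/6 = 84/6 = 14
te_F = (2 + 4·5 + 8)/6 = 30/6 = 5
te_G = (7 + 4·8 + 9)/6 = 48/6 = 8
te_H = (2 + 4·6 + 10)/6 = 36/6 = 6
te_I = (12 + 4·13 + 14)/6 = 78/6 = 13
te_J = (1 + 4·2 + 3)/6 = 12/6 = 2

Forward pass:
ES_A = 0; EF_A = 8
ES_B = 0; EF_B = 15
ES_C = 15; EF_C = 15+14 = 29
ES_D = 8; EF_D = 8+12 = 20
ES_E = 20; EF_E = 20+14 = 34
ES_F = max(EF_B=15, EF_D=20) = 20; EF_F = 20+5 = 25
ES_G = 15; EF_G = 15+8 = 23
ES_H = 20; EF_H = 20+6 = 26
ES_I = max(EF_B=15, EF_D=20) = 20; EF_I = 20+13 = 33
ES_J = max(EF_C=29, EF_E=34, EF_F=25, EF_G=23, EF_H=26, EF_I=33) = 34; EF_J = 34+2 = 36
Expected project duration μ = 36 weeks. Critical path: A → D → E → J.

Backward pass:
LF_J = 36; LS_J = 36−2 = 34
LF_I = LS_J = 34; LS_I = 34−13 = 21
LF_H = LS_J = 34; LS_H = 34−6 = 28
LF_G = LS_J = 34; LS_G = 34−8 = 26
LF_F = LS_J = 34; LS_F = 34−5 = 29
LF_E = LS_J = 34; LS_E = 34−14 = 20
LF_D = min(LS_E=20, LS_F=29, LS_H=28, LS_I=21) = 20; LS_D = 20−12 = 8
LF_C = LS_J = 34; LS_C = 34−14 = 20
LF_B = min(LS_C=20, LS_F=29, LS_G=26, LS_I=21) = 20; LS_B = 20−15 = 5
LF_A = LS_D = 8; LS_A = 8−8 = 0
Slack_G = LS_G − ES_G = 26 − 15 = 11

11 weeks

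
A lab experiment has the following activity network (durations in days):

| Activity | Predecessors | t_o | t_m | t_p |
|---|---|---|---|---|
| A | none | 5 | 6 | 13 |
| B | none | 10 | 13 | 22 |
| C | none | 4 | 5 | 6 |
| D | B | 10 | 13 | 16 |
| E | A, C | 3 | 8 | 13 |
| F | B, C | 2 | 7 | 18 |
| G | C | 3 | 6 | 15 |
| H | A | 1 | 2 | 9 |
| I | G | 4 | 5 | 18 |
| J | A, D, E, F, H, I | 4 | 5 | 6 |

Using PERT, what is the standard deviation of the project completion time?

2.26 days

te_A = (5 + 4·6 + 13)/6 = 42/6 = 7; σ²_A = ((13−5)/6)² = 1.778
te_B = (10 + 4·13 + 22)/6 = 84/6 = 14; σ²_B = ((22−10)/6)² = 4.000
te_C = (4 + 4·5 + 6)/6 = 30/6 = 5; σ²_C = ((6−4)/6)² = 0.111
te_D = (10 + 4·13 + 16)/6 = 78/6 = 13; σ²_D = ((16−10)/6)² = 1.000
te_E = (3 + 4·8 + 13)/6 = 48/6 = 8; σ²_E = ((13−3)/6)² = 2.778
te_F = (2 + 4·7 + 18)/6 = 48/6 = 8; σ²_F = ((18−2)/6)² = 7.111
te_G = (3 + 4·6 + 15)/6 = 42/6 = 7; σ²_G = ((15−3)/6)² = 4.000
te_H = (1 + 4·2 + 9)/6 = 18/6 = 3; σ²_H = ((9−1)/6)² = 1.778
te_I = (4 + 4·5 + 18)/6 = 42/6 = 7; σ²_I = ((18−4)/6)² = 5.444
te_J = (4 + 4·5 + 6)/6 = 30/6 = 5; σ²_J = ((6−4)/6)² = 0.111

Forward pass:
ES_A = 0; EF_A = 7
ES_B = 0; EF_B = 14
ES_C = 0; EF_C = 5
ES_D = 14; EF_D = 14+13 = 27
ES_E = max(EF_A=7, EF_C=5) = 7; EF_E = 7+8 = 15
ES_F = max(EF_B=14, EF_C=5) = 14; EF_F = 14+8 = 22
ES_G = 5; EF_G = 5+7 = 12
ES_H = 7; EF_H = 7+3 = 10
ES_I = 12; EF_I = 12+7 = 19
ES_J = max(EF_A=7, EF_D=27, EF_E=15, EF_F=22, EF_H=10, EF_I=19) = 27; EF_J = 27+5 = 32
Expected project duration μ = 32 days. Critical path: B → D → J.

Variance along critical path = 4.000 + 1.000 + 0.111 = 5.111
σ = √5.111 = 2.261 days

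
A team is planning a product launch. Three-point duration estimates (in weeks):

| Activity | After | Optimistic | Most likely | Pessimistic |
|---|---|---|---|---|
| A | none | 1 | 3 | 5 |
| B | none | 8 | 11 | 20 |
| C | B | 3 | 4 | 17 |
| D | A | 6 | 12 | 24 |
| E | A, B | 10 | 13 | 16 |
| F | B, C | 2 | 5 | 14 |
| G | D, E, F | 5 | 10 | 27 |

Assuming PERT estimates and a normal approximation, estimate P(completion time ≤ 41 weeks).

0.824

te_A = (1 + 4·3 + 5)/6 = 18/6 = 3; σ²_A = ((5−1)/6)² = 0.444
te_B = (8 + 4·11 + 20)/6 = 72/6 = 12; σ²_B = ((20−8)/6)² = 4.000
te_C = (3 + 4·4 + 17)/6 = 36/6 = 6; σ²_C = ((17−3)/6)² = 5.444
te_D = (6 + 4·12 + 24)/6 = 78/6 = 13; σ²_D = ((24−6)/6)² = 9.000
te_E = (10 + 4·13 + 16)/6 = 78/6 = 13; σ²_E = ((16−10)/6)² = 1.000
te_F = (2 + 4·5 + 14)/6 = 36/6 = 6; σ²_F = ((14−2)/6)² = 4.000
te_G = (5 + 4·10 + 27)/6 = 72/6 = 12; σ²_G = ((27−5)/6)² = 13.444

Forward pass:
ES_A = 0; EF_A = 3
ES_B = 0; EF_B = 12
ES_C = 12; EF_C = 12+6 = 18
ES_D = 3; EF_D = 3+13 = 16
ES_E = max(EF_A=3, EF_B=12) = 12; EF_E = 12+13 = 25
ES_F = max(EF_B=12, EF_C=18) = 18; EF_F = 18+6 = 24
ES_G = max(EF_D=16, EF_E=25, EF_F=24) = 25; EF_G = 25+12 = 37
Expected project duration μ = 37 weeks. Critical path: B → E → G.

Variance along critical path = 4.000 + 1.000 + 13.444 = 18.444; σ = √18.444 = 4.295 weeks.
Z = (41 − 37) / 4.295 = 0.931
P(T ≤ 41) = Φ(0.931) ≈ 0.824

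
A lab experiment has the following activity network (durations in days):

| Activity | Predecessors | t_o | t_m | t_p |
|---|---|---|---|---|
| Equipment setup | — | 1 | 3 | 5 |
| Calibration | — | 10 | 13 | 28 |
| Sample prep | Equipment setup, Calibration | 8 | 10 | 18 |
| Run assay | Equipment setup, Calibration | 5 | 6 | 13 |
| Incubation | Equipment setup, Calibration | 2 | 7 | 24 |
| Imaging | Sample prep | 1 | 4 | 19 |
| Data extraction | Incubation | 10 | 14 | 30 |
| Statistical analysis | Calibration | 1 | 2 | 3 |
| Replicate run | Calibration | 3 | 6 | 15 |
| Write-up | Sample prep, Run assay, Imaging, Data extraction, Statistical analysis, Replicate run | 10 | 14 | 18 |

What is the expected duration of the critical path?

te_Equipment setup = (1 + 4·3 + 5)/6 = 18/6 = 3
te_Calibration = (10 + 4·13 + 28)/6 = 90/6 = 15
te_Sample prep = (8 + 4·10 + 18)/6 = 66/6 = 11
te_Run assay = (5 + 4·6 + 13)/6 = 42/6 = 7
te_Incubation = (2 + 4·7 + 24)/6 = 54/6 = 9
te_Imaging = (1 + 4·4 + 19)/6 = 36/6 = 6
te_Data extraction = (10 + 4·14 + 30)/6 = 96/6 = 16
te_Statistical analysis = (1 + 4·2 + 3)/6 = 12/6 = 2
te_Replicate run = (3 + 4·6 + 15)/6 = 42/6 = 7
te_Write-up = (10 + 4·14 + 18)/6 = 84/6 = 14

Forward pass:
ES_Equipment setup = 0; EF_Equipment setup = 3
ES_Calibration = 0; EF_Calibration = 15
ES_Sample prep = max(EF_Equipment setup=3, EF_Calibration=15) = 15; EF_Sample prep = 15+11 = 26
ES_Run assay = max(EF_Equipment setup=3, EF_Calibration=15) = 15; EF_Run assay = 15+7 = 22
ES_Incubation = max(EF_Equipment setup=3, EF_Calibration=15) = 15; EF_Incubation = 15+9 = 24
ES_Imaging = 26; EF_Imaging = 26+6 = 32
ES_Data extraction = 24; EF_Data extraction = 24+16 = 40
ES_Statistical analysis = 15; EF_Statistical analysis = 15+2 = 17
ES_Replicate run = 15; EF_Replicate run = 15+7 = 22
ES_Write-up = max(EF_Sample prep=26, EF_Run assay=22, EF_Imaging=32, EF_Data extraction=40, EF_Statistical analysis=17, EF_Replicate run=22) = 40; EF_Write-up = 40+14 = 54
Expected project duration μ = 54 days. Critical path: Calibration → Incubation → Data extraction → Write-up.

54 days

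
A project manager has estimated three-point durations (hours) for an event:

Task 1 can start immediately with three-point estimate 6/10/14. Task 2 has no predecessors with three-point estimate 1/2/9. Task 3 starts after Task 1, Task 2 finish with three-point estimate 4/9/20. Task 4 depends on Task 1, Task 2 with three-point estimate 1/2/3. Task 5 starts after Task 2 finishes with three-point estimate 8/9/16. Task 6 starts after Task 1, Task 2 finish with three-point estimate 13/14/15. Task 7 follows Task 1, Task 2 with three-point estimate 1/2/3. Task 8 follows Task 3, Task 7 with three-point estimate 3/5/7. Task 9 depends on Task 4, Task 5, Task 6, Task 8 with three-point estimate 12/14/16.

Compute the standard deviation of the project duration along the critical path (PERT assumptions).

te_Task 1 = (6 + 4·10 + 14)/6 = 60/6 = 10; σ²_Task 1 = ((14−6)/6)² = 1.778
te_Task 2 = (1 + 4·2 + 9)/6 = 18/6 = 3; σ²_Task 2 = ((9−1)/6)² = 1.778
te_Task 3 = (4 + 4·9 + 20)/6 = 60/6 = 10; σ²_Task 3 = ((20−4)/6)² = 7.111
te_Task 4 = (1 + 4·2 + 3)/6 = 12/6 = 2; σ²_Task 4 = ((3−1)/6)² = 0.111
te_Task 5 = (8 + 4·9 + 16)/6 = 60/6 = 10; σ²_Task 5 = ((16−8)/6)² = 1.778
te_Task 6 = (13 + 4·14 + 15)/6 = 84/6 = 14; σ²_Task 6 = ((15−13)/6)² = 0.111
te_Task 7 = (1 + 4·2 + 3)/6 = 12/6 = 2; σ²_Task 7 = ((3−1)/6)² = 0.111
te_Task 8 = (3 + 4·5 + 7)/6 = 30/6 = 5; σ²_Task 8 = ((7−3)/6)² = 0.444
te_Task 9 = (12 + 4·14 + 16)/6 = 84/6 = 14; σ²_Task 9 = ((16−12)/6)² = 0.444

Forward pass:
ES_Task 1 = 0; EF_Task 1 = 10
ES_Task 2 = 0; EF_Task 2 = 3
ES_Task 3 = max(EF_Task 1=10, EF_Task 2=3) = 10; EF_Task 3 = 10+10 = 20
ES_Task 4 = max(EF_Task 1=10, EF_Task 2=3) = 10; EF_Task 4 = 10+2 = 12
ES_Task 5 = 3; EF_Task 5 = 3+10 = 13
ES_Task 6 = max(EF_Task 1=10, EF_Task 2=3) = 10; EF_Task 6 = 10+14 = 24
ES_Task 7 = max(EF_Task 1=10, EF_Task 2=3) = 10; EF_Task 7 = 10+2 = 12
ES_Task 8 = max(EF_Task 3=20, EF_Task 7=12) = 20; EF_Task 8 = 20+5 = 25
ES_Task 9 = max(EF_Task 4=12, EF_Task 5=13, EF_Task 6=24, EF_Task 8=25) = 25; EF_Task 9 = 25+14 = 39
Expected project duration μ = 39 hours. Critical path: Task 1 → Task 3 → Task 8 → Task 9.

Variance along critical path = 1.778 + 7.111 + 0.444 + 0.444 = 9.778
σ = √9.778 = 3.127 hours

3.13 hours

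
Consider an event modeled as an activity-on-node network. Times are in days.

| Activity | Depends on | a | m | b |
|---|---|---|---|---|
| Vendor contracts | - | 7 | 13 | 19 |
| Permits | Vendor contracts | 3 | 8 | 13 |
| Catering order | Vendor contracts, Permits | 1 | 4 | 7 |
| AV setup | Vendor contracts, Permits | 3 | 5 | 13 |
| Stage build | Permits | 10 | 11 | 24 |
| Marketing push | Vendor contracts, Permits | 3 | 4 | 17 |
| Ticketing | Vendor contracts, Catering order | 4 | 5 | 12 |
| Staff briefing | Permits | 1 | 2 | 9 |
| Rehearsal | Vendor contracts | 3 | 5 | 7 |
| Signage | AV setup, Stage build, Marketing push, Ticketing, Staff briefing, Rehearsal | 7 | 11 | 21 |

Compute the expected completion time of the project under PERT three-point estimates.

te_Vendor contracts = (7 + 4·13 + 19)/6 = 78/6 = 13
te_Permits = (3 + 4·8 + 13)/6 = 48/6 = 8
te_Catering order = (1 + 4·4 + 7)/6 = 24/6 = 4
te_AV setup = (3 + 4·5 + 13)/6 = 36/6 = 6
te_Stage build = (10 + 4·11 + 24)/6 = 78/6 = 13
te_Marketing push = (3 + 4·4 + 17)/6 = 36/6 = 6
te_Ticketing = (4 + 4·5 + 12)/6 = 36/6 = 6
te_Staff briefing = (1 + 4·2 + 9)/6 = 18/6 = 3
te_Rehearsal = (3 + 4·5 + 7)/6 = 30/6 = 5
te_Signage = (7 + 4·11 + 21)/6 = 72/6 = 12

Forward pass:
ES_Vendor contracts = 0; EF_Vendor contracts = 13
ES_Permits = 13; EF_Permits = 13+8 = 21
ES_Catering order = max(EF_Vendor contracts=13, EF_Permits=21) = 21; EF_Catering order = 21+4 = 25
ES_AV setup = max(EF_Vendor contracts=13, EF_Permits=21) = 21; EF_AV setup = 21+6 = 27
ES_Stage build = 21; EF_Stage build = 21+13 = 34
ES_Marketing push = max(EF_Vendor contracts=13, EF_Permits=21) = 21; EF_Marketing push = 21+6 = 27
ES_Ticketing = max(EF_Vendor contracts=13, EF_Catering order=25) = 25; EF_Ticketing = 25+6 = 31
ES_Staff briefing = 21; EF_Staff briefing = 21+3 = 24
ES_Rehearsal = 13; EF_Rehearsal = 13+5 = 18
ES_Signage = max(EF_AV setup=27, EF_Stage build=34, EF_Marketing push=27, EF_Ticketing=31, EF_Staff briefing=24, EF_Rehearsal=18) = 34; EF_Signage = 34+12 = 46
Expected project duration μ = 46 days. Critical path: Vendor contracts → Permits → Stage build → Signage.

46 days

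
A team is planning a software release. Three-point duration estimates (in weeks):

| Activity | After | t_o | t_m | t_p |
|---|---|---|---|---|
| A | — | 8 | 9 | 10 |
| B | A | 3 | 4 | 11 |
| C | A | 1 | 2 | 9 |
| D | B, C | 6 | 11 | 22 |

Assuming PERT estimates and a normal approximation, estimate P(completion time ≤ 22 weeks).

0.091

te_A = (8 + 4·9 + 10)/6 = 54/6 = 9; σ²_A = ((10−8)/6)² = 0.111
te_B = (3 + 4·4 + 11)/6 = 30/6 = 5; σ²_B = ((11−3)/6)² = 1.778
te_C = (1 + 4·2 + 9)/6 = 18/6 = 3; σ²_C = ((9−1)/6)² = 1.778
te_D = (6 + 4·11 + 22)/6 = 72/6 = 12; σ²_D = ((22−6)/6)² = 7.111

Forward pass:
ES_A = 0; EF_A = 9
ES_B = 9; EF_B = 9+5 = 14
ES_C = 9; EF_C = 9+3 = 12
ES_D = max(EF_B=14, EF_C=12) = 14; EF_D = 14+12 = 26
Expected project duration μ = 26 weeks. Critical path: A → B → D.

Variance along critical path = 0.111 + 1.778 + 7.111 = 9.000; σ = √9.000 = 3.000 weeks.
Z = (22 − 26) / 3.000 = -1.333
P(T ≤ 22) = Φ(-1.333) ≈ 0.091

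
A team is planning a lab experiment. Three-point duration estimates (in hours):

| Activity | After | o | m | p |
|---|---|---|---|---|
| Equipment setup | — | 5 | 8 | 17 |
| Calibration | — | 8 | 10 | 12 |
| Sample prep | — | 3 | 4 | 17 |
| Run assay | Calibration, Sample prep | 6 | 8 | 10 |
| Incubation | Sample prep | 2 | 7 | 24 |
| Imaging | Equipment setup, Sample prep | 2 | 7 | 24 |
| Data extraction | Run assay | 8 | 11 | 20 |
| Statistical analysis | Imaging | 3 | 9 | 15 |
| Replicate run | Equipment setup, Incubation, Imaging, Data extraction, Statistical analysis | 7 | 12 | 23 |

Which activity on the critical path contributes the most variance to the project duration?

Replicate run

te_Equipment setup = (5 + 4·8 + 17)/6 = 54/6 = 9; σ²_Equipment setup = ((17−5)/6)² = 4.000
te_Calibration = (8 + 4·10 + 12)/6 = 60/6 = 10; σ²_Calibration = ((12−8)/6)² = 0.444
te_Sample prep = (3 + 4·4 + 17)/6 = 36/6 = 6; σ²_Sample prep = ((17−3)/6)² = 5.444
te_Run assay = (6 + 4·8 + 10)/6 = 48/6 = 8; σ²_Run assay = ((10−6)/6)² = 0.444
te_Incubation = (2 + 4·7 + 24)/6 = 54/6 = 9; σ²_Incubation = ((24−2)/6)² = 13.444
te_Imaging = (2 + 4·7 + 24)/6 = 54/6 = 9; σ²_Imaging = ((24−2)/6)² = 13.444
te_Data extraction = (8 + 4·11 + 20)/6 = 72/6 = 12; σ²_Data extraction = ((20−8)/6)² = 4.000
te_Statistical analysis = (3 + 4·9 + 15)/6 = 54/6 = 9; σ²_Statistical analysis = ((15−3)/6)² = 4.000
te_Replicate run = (7 + 4·12 + 23)/6 = 78/6 = 13; σ²_Replicate run = ((23−7)/6)² = 7.111

Forward pass:
ES_Equipment setup = 0; EF_Equipment setup = 9
ES_Calibration = 0; EF_Calibration = 10
ES_Sample prep = 0; EF_Sample prep = 6
ES_Run assay = max(EF_Calibration=10, EF_Sample prep=6) = 10; EF_Run assay = 10+8 = 18
ES_Incubation = 6; EF_Incubation = 6+9 = 15
ES_Imaging = max(EF_Equipment setup=9, EF_Sample prep=6) = 9; EF_Imaging = 9+9 = 18
ES_Data extraction = 18; EF_Data extraction = 18+12 = 30
ES_Statistical analysis = 18; EF_Statistical analysis = 18+9 = 27
ES_Replicate run = max(EF_Equipment setup=9, EF_Incubation=15, EF_Imaging=18, EF_Data extraction=30, EF_Statistical analysis=27) = 30; EF_Replicate run = 30+13 = 43
Expected project duration μ = 43 hours. Critical path: Calibration → Run assay → Data extraction → Replicate run.

Variances on critical path: σ²_Calibration=0.444, σ²_Run assay=0.444, σ²_Data extraction=4.000, σ²_Replicate run=7.111.
Largest is σ²_Replicate run = 7.111.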